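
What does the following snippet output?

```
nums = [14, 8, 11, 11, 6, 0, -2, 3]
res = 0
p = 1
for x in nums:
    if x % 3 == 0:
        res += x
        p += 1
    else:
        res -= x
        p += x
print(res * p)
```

x=14: not %3==0, res = 0-14 = -14; p=15
x=8: not %3==0, res = (-14)-8 = -22; p=23
x=11: not %3==0, res = (-22)-11 = -33; p=34
x=11: not %3==0, res = (-33)-11 = -44; p=45
x=6: %3==0, res = (-44)+6 = -38; p=46
x=0: %3==0, res = (-38)+0 = -38; p=47
x=-2: not %3==0, res = (-38)-(-2) = -36; p=45
x=3: %3==0, res = (-36)+3 = -33; p=46
res*p = (-33)*46 = -1518

-1518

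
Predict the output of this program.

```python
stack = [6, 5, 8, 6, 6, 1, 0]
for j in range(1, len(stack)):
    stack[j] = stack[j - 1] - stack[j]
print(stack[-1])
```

j=1: stack[1] = 6-5 = 1 → [6, 1, 8, 6, 6, 1, 0]
j=2: stack[2] = 1-8 = -7 → [6, 1, -7, 6, 6, 1, 0]
j=3: stack[3] = (-7)-6 = -13 → [6, 1, -7, -13, 6, 1, 0]
j=4: stack[4] = (-13)-6 = -19 → [6, 1, -7, -13, -19, 1, 0]
j=5: stack[5] = (-19)-1 = -20 → [6, 1, -7, -13, -19, -20, 0]
j=6: stack[6] = (-20)-0 = -20 → [6, 1, -7, -13, -19, -20, -20]

-20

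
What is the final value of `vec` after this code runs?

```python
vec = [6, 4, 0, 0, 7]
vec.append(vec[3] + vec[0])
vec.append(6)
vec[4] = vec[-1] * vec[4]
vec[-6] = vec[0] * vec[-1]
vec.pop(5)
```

[6, 36, 0, 0, 42, 6]

append vec[3]+vec[0] = 0+6 = 6 → [6, 4, 0, 0, 7, 6]
append 6 → [6, 4, 0, 0, 7, 6, 6]
vec[4] = vec[-1]*vec[4] = 6*7 = 42 → [6, 4, 0, 0, 42, 6, 6]
vec[-6] = vec[0]*vec[-1] = 6*6 = 36 → [6, 36, 0, 0, 42, 6, 6]
pop(5) removes 6 → [6, 36, 0, 0, 42, 6]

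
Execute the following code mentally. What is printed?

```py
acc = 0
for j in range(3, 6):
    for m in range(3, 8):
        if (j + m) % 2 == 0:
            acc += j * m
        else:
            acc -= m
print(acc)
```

125

j=3,m=3: even sum, acc = 0+9 = 9
j=3,m=4: odd sum, acc = 9-4 = 5
j=3,m=5: even sum, acc = 5+15 = 20
j=3,m=6: odd sum, acc = 20-6 = 14
j=3,m=7: even sum, acc = 14+21 = 35
j=4,m=3: odd sum, acc = 35-3 = 32
j=4,m=4: even sum, acc = 32+16 = 48
j=4,m=5: odd sum, acc = 48-5 = 43
j=4,m=6: even sum, acc = 43+24 = 67
j=4,m=7: odd sum, acc = 67-7 = 60
j=5,m=3: even sum, acc = 60+15 = 75
j=5,m=4: odd sum, acc = 75-4 = 71
j=5,m=5: even sum, acc = 71+25 = 96
j=5,m=6: odd sum, acc = 96-6 = 90
j=5,m=7: even sum, acc = 90+35 = 125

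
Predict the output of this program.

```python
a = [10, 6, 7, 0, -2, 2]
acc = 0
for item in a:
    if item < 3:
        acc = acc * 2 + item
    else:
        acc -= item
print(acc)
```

-186

item=10: not <3, acc = 0-10 = -10
item=6: not <3, acc = (-10)-6 = -16
item=7: not <3, acc = (-16)-7 = -23
item=0: <3, acc = (-23)*2+0 = -46
item=-2: <3, acc = (-46)*2+(-2) = -94
item=2: <3, acc = (-94)*2+2 = -186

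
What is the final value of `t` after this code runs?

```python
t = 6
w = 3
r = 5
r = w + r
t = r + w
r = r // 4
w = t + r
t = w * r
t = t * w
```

338

r = 3+5 = 8
t = 8+3 = 11
r = 8//4 = 2
w = 11+2 = 13
t = 13*2 = 26
t = 26*13 = 338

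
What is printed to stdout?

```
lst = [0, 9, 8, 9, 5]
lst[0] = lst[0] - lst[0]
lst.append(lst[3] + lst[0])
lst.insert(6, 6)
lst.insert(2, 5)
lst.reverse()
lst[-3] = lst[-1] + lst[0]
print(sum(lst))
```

lst[0] = lst[0]-lst[0] = 0-0 = 0 → [0, 9, 8, 9, 5]
append lst[3]+lst[0] = 9+0 = 9 → [0, 9, 8, 9, 5, 9]
insert 6 at 6 → [0, 9, 8, 9, 5, 9, 6]
insert 5 at 2 → [0, 9, 5, 8, 9, 5, 9, 6]
reverse → [6, 9, 5, 9, 8, 5, 9, 0]
lst[-3] = lst[-1]+lst[0] = 0+6 = 6 → [6, 9, 5, 9, 8, 6, 9, 0]
sum = 52

52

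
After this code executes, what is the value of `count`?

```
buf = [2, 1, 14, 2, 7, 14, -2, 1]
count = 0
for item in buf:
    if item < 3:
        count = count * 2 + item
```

45

item=2: <3, count = 0*2+2 = 2
item=1: <3, count = 2*2+1 = 5
item=14: not <3
item=2: <3, count = 5*2+2 = 12
item=7: not <3
item=14: not <3
item=-2: <3, count = 12*2+(-2) = 22
item=1: <3, count = 22*2+1 = 45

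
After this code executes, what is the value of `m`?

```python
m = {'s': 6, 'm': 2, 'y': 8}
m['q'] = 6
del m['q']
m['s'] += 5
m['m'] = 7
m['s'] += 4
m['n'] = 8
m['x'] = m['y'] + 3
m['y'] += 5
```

m['q'] = 6 → {'s': 6, 'm': 2, 'y': 8, 'q': 6}
del 'q' → {'s': 6, 'm': 2, 'y': 8}
m['s'] = 6+5 = 11 → {'s': 11, 'm': 2, 'y': 8}
m['m'] = 7 → {'s': 11, 'm': 7, 'y': 8}
m['s'] = 11+4 = 15 → {'s': 15, 'm': 7, 'y': 8}
m['n'] = 8 → {'s': 15, 'm': 7, 'y': 8, 'n': 8}
m['x'] = m['y']+3 = 11 → {'s': 15, 'm': 7, 'y': 8, 'n': 8, 'x': 11}
m['y'] = 8+5 = 13 → {'s': 15, 'm': 7, 'y': 13, 'n': 8, 'x': 11}

{'s': 15, 'm': 7, 'y': 13, 'n': 8, 'x': 11}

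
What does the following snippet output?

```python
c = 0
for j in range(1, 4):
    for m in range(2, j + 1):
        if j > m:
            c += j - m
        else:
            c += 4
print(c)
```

9

j=2,m=2: not 2>2, c = 0+4 = 4
j=3,m=2: 3>2, c = 4+1 = 5
j=3,m=3: not 3>3, c = 5+4 = 9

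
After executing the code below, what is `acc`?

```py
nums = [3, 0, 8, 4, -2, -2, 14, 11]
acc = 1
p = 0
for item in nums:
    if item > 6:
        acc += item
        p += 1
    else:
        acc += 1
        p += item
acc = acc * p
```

item=3: not >6, acc = 1+1 = 2; p=3
item=0: not >6, acc = 2+1 = 3; p=3
item=8: >6, acc = 3+8 = 11; p=4
item=4: not >6, acc = 11+1 = 12; p=8
item=-2: not >6, acc = 12+1 = 13; p=6
item=-2: not >6, acc = 13+1 = 14; p=4
item=14: >6, acc = 14+14 = 28; p=5
item=11: >6, acc = 28+11 = 39; p=6
acc*p = 39*6 = 234

234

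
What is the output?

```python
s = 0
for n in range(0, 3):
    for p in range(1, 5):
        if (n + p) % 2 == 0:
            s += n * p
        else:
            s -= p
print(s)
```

2

n=0,p=1: odd sum, s = 0-1 = -1
n=0,p=2: even sum, s = (-1)+0 = -1
n=0,p=3: odd sum, s = (-1)-3 = -4
n=0,p=4: even sum, s = (-4)+0 = -4
n=1,p=1: even sum, s = (-4)+1 = -3
n=1,p=2: odd sum, s = (-3)-2 = -5
n=1,p=3: even sum, s = (-5)+3 = -2
n=1,p=4: odd sum, s = (-2)-4 = -6
n=2,p=1: odd sum, s = (-6)-1 = -7
n=2,p=2: even sum, s = (-7)+4 = -3
n=2,p=3: odd sum, s = (-3)-3 = -6
n=2,p=4: even sum, s = (-6)+8 = 2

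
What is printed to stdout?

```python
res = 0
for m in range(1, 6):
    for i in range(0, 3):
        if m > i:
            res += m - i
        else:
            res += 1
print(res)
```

m=1,i=0: 1>0, res = 0+1 = 1
m=1,i=1: not 1>1, res = 1+1 = 2
m=1,i=2: not 1>2, res = 2+1 = 3
m=2,i=0: 2>0, res = 3+2 = 5
m=2,i=1: 2>1, res = 5+1 = 6
m=2,i=2: not 2>2, res = 6+1 = 7
m=3,i=0: 3>0, res = 7+3 = 10
m=3,i=1: 3>1, res = 10+2 = 12
m=3,i=2: 3>2, res = 12+1 = 13
m=4,i=0: 4>0, res = 13+4 = 17
m=4,i=1: 4>1, res = 17+3 = 20
m=4,i=2: 4>2, res = 20+2 = 22
m=5,i=0: 5>0, res = 22+5 = 27
m=5,i=1: 5>1, res = 27+4 = 31
m=5,i=2: 5>2, res = 31+3 = 34

34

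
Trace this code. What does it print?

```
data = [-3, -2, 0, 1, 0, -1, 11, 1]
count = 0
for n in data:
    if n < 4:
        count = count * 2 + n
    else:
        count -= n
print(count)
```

-271

n=-3: <4, count = 0*2+(-3) = -3
n=-2: <4, count = (-3)*2+(-2) = -8
n=0: <4, count = (-8)*2+0 = -16
n=1: <4, count = (-16)*2+1 = -31
n=0: <4, count = (-31)*2+0 = -62
n=-1: <4, count = (-62)*2+(-1) = -125
n=11: not <4, count = (-125)-11 = -136
n=1: <4, count = (-136)*2+1 = -271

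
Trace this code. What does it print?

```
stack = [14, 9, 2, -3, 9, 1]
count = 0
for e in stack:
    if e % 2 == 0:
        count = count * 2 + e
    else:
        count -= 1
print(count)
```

25

e=14: even, count = 0*2+14 = 14
e=9: not even, count = 14-1 = 13
e=2: even, count = 13*2+2 = 28
e=-3: not even, count = 28-1 = 27
e=9: not even, count = 27-1 = 26
e=1: not even, count = 26-1 = 25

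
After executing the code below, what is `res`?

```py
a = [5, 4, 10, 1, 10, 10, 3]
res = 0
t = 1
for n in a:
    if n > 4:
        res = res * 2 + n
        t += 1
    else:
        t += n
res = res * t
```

1430

n=5: >4, res = 0*2+5 = 5; t=2
n=4: not >4; t=6
n=10: >4, res = 5*2+10 = 20; t=7
n=1: not >4; t=8
n=10: >4, res = 20*2+10 = 50; t=9
n=10: >4, res = 50*2+10 = 110; t=10
n=3: not >4; t=13
res*t = 110*13 = 1430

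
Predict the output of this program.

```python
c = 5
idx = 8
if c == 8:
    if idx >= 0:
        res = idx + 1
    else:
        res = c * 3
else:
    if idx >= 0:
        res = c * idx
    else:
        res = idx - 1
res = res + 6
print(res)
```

46

c=5, idx=8
c == 8 is False; idx >= 0 is True
→ res = c * idx = 40
res = 40+6 = 46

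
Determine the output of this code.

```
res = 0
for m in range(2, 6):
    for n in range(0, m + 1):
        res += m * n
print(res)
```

139

m=2,n=0: res = 0+0 = 0
m=2,n=1: res = 0+2 = 2
m=2,n=2: res = 2+4 = 6
m=3,n=0: res = 6+0 = 6
m=3,n=1: res = 6+3 = 9
m=3,n=2: res = 9+6 = 15
m=3,n=3: res = 15+9 = 24
m=4,n=0: res = 24+0 = 24
m=4,n=1: res = 24+4 = 28
m=4,n=2: res = 28+8 = 36
m=4,n=3: res = 36+12 = 48
m=4,n=4: res = 48+16 = 64
m=5,n=0: res = 64+0 = 64
m=5,n=1: res = 64+5 = 69
m=5,n=2: res = 69+10 = 79
m=5,n=3: res = 79+15 = 94
m=5,n=4: res = 94+20 = 114
m=5,n=5: res = 114+25 = 139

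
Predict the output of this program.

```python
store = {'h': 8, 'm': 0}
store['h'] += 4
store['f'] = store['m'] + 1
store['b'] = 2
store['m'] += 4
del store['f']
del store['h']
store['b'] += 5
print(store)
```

{'m': 4, 'b': 7}

store['h'] = 8+4 = 12 → {'h': 12, 'm': 0}
store['f'] = store['m']+1 = 1 → {'h': 12, 'm': 0, 'f': 1}
store['b'] = 2 → {'h': 12, 'm': 0, 'f': 1, 'b': 2}
store['m'] = 0+4 = 4 → {'h': 12, 'm': 4, 'f': 1, 'b': 2}
del 'f' → {'h': 12, 'm': 4, 'b': 2}
del 'h' → {'m': 4, 'b': 2}
store['b'] = 2+5 = 7 → {'m': 4, 'b': 7}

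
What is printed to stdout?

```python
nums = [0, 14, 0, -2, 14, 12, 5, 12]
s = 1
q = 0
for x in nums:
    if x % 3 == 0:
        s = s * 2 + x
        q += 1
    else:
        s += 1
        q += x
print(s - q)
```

35

x=0: %3==0, s = 1*2+0 = 2; q=1
x=14: not %3==0, s = 2+1 = 3; q=15
x=0: %3==0, s = 3*2+0 = 6; q=16
x=-2: not %3==0, s = 6+1 = 7; q=14
x=14: not %3==0, s = 7+1 = 8; q=28
x=12: %3==0, s = 8*2+12 = 28; q=29
x=5: not %3==0, s = 28+1 = 29; q=34
x=12: %3==0, s = 29*2+12 = 70; q=35
s-q = 70-35 = 35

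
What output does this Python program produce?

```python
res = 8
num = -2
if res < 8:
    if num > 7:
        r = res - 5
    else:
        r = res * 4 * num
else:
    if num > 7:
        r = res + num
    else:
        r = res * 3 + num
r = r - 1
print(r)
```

res=8, num=-2
res < 8 is False; num > 7 is False
→ r = res * 3 + num = 22
r = 22-1 = 21

21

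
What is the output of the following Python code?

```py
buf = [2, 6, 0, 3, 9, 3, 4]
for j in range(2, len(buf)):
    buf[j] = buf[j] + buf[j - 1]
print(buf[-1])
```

j=2: buf[2] = 0+6 = 6 → [2, 6, 6, 3, 9, 3, 4]
j=3: buf[3] = 3+6 = 9 → [2, 6, 6, 9, 9, 3, 4]
j=4: buf[4] = 9+9 = 18 → [2, 6, 6, 9, 18, 3, 4]
j=5: buf[5] = 3+18 = 21 → [2, 6, 6, 9, 18, 21, 4]
j=6: buf[6] = 4+21 = 25 → [2, 6, 6, 9, 18, 21, 25]

25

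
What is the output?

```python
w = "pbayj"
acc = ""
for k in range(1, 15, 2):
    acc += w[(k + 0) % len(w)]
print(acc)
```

k=1: add w[1]='b' → 'b'
k=3: add w[3]='y' → 'by'
k=5: add w[0]='p' → 'byp'
k=7: add w[2]='a' → 'bypa'
k=9: add w[4]='j' → 'bypaj'
k=11: add w[1]='b' → 'bypajb'
k=13: add w[3]='y' → 'bypajby'

bypajby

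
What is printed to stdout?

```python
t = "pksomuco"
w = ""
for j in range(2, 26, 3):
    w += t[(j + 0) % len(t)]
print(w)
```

j=2: add t[2]='s' → 's'
j=5: add t[5]='u' → 'su'
j=8: add t[0]='p' → 'sup'
j=11: add t[3]='o' → 'supo'
j=14: add t[6]='c' → 'supoc'
j=17: add t[1]='k' → 'supock'
j=20: add t[4]='m' → 'supockm'
j=23: add t[7]='o' → 'supockmo'

supockmo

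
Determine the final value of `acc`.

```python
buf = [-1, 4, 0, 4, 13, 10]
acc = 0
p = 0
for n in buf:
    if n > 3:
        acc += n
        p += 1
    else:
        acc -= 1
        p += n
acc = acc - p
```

26

n=-1: not >3, acc = 0-1 = -1; p=-1
n=4: >3, acc = (-1)+4 = 3; p=0
n=0: not >3, acc = 3-1 = 2; p=0
n=4: >3, acc = 2+4 = 6; p=1
n=13: >3, acc = 6+13 = 19; p=2
n=10: >3, acc = 19+10 = 29; p=3
acc-p = 29-3 = 26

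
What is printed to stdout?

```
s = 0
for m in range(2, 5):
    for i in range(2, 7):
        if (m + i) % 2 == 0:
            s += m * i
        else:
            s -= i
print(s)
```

m=2,i=2: even sum, s = 0+4 = 4
m=2,i=3: odd sum, s = 4-3 = 1
m=2,i=4: even sum, s = 1+8 = 9
m=2,i=5: odd sum, s = 9-5 = 4
m=2,i=6: even sum, s = 4+12 = 16
m=3,i=2: odd sum, s = 16-2 = 14
m=3,i=3: even sum, s = 14+9 = 23
m=3,i=4: odd sum, s = 23-4 = 19
m=3,i=5: even sum, s = 19+15 = 34
m=3,i=6: odd sum, s = 34-6 = 28
m=4,i=2: even sum, s = 28+8 = 36
m=4,i=3: odd sum, s = 36-3 = 33
m=4,i=4: even sum, s = 33+16 = 49
m=4,i=5: odd sum, s = 49-5 = 44
m=4,i=6: even sum, s = 44+24 = 68

68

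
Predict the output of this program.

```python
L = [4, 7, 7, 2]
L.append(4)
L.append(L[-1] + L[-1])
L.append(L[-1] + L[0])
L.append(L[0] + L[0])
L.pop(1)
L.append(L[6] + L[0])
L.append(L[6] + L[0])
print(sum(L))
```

69

append 4 → [4, 7, 7, 2, 4]
append L[-1]+L[-1] = 4+4 = 8 → [4, 7, 7, 2, 4, 8]
append L[-1]+L[0] = 8+4 = 12 → [4, 7, 7, 2, 4, 8, 12]
append L[0]+L[0] = 4+4 = 8 → [4, 7, 7, 2, 4, 8, 12, 8]
pop(1) removes 7 → [4, 7, 2, 4, 8, 12, 8]
append L[6]+L[0] = 8+4 = 12 → [4, 7, 2, 4, 8, 12, 8, 12]
append L[6]+L[0] = 8+4 = 12 → [4, 7, 2, 4, 8, 12, 8, 12, 12]
sum = 69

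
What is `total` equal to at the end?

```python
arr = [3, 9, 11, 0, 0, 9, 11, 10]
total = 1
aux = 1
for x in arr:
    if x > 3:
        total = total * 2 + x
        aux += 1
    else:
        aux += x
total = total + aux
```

341

x=3: not >3; aux=4
x=9: >3, total = 1*2+9 = 11; aux=5
x=11: >3, total = 11*2+11 = 33; aux=6
x=0: not >3; aux=6
x=0: not >3; aux=6
x=9: >3, total = 33*2+9 = 75; aux=7
x=11: >3, total = 75*2+11 = 161; aux=8
x=10: >3, total = 161*2+10 = 332; aux=9
total+aux = 332+9 = 341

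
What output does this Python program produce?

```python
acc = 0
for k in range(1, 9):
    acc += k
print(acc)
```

36

k=1: acc = 0+1 = 1
k=2: acc = 1+2 = 3
k=3: acc = 3+3 = 6
k=4: acc = 6+4 = 10
k=5: acc = 10+5 = 15
k=6: acc = 15+6 = 21
k=7: acc = 21+7 = 28
k=8: acc = 28+8 = 36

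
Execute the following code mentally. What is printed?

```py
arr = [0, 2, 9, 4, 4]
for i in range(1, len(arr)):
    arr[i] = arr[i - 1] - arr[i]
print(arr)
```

i=1: arr[1] = 0-2 = -2 → [0, -2, 9, 4, 4]
i=2: arr[2] = (-2)-9 = -11 → [0, -2, -11, 4, 4]
i=3: arr[3] = (-11)-4 = -15 → [0, -2, -11, -15, 4]
i=4: arr[4] = (-15)-4 = -19 → [0, -2, -11, -15, -19]

[0, -2, -11, -15, -19]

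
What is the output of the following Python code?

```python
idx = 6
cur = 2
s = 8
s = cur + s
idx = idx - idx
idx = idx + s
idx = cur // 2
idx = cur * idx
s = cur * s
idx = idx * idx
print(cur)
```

2

s = 2+8 = 10
idx = 6-6 = 0
idx = 0+10 = 10
idx = 2//2 = 1
idx = 2*1 = 2
s = 2*10 = 20
idx = 2*2 = 4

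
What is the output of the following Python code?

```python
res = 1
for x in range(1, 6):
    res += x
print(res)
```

16

x=1: res = 1+1 = 2
x=2: res = 2+2 = 4
x=3: res = 4+3 = 7
x=4: res = 7+4 = 11
x=5: res = 11+5 = 16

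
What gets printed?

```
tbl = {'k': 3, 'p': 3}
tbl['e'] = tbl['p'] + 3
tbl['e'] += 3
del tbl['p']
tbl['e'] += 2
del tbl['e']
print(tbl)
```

tbl['e'] = tbl['p']+3 = 6 → {'k': 3, 'p': 3, 'e': 6}
tbl['e'] = 6+3 = 9 → {'k': 3, 'p': 3, 'e': 9}
del 'p' → {'k': 3, 'e': 9}
tbl['e'] = 9+2 = 11 → {'k': 3, 'e': 11}
del 'e' → {'k': 3}

{'k': 3}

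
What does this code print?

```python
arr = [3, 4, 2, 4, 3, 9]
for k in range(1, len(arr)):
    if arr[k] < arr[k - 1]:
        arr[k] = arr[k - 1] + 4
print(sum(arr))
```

63

k=1: 4>=3, unchanged → [3, 4, 2, 4, 3, 9]
k=2: 2<4, arr[2] = 4+4 = 8 → [3, 4, 8, 4, 3, 9]
k=3: 4<8, arr[3] = 8+4 = 12 → [3, 4, 8, 12, 3, 9]
k=4: 3<12, arr[4] = 12+4 = 16 → [3, 4, 8, 12, 16, 9]
k=5: 9<16, arr[5] = 16+4 = 20 → [3, 4, 8, 12, 16, 20]
sum = 63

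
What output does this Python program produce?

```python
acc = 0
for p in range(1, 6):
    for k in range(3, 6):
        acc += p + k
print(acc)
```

105

p=1,k=3: acc = 0+4 = 4
p=1,k=4: acc = 4+5 = 9
p=1,k=5: acc = 9+6 = 15
p=2,k=3: acc = 15+5 = 20
p=2,k=4: acc = 20+6 = 26
p=2,k=5: acc = 26+7 = 33
p=3,k=3: acc = 33+6 = 39
p=3,k=4: acc = 39+7 = 46
p=3,k=5: acc = 46+8 = 54
p=4,k=3: acc = 54+7 = 61
p=4,k=4: acc = 61+8 = 69
p=4,k=5: acc = 69+9 = 78
p=5,k=3: acc = 78+8 = 86
p=5,k=4: acc = 86+9 = 95
p=5,k=5: acc = 95+10 = 105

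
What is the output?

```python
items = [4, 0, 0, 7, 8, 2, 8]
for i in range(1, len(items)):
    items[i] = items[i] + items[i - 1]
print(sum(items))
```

i=1: items[1] = 0+4 = 4 → [4, 4, 0, 7, 8, 2, 8]
i=2: items[2] = 0+4 = 4 → [4, 4, 4, 7, 8, 2, 8]
i=3: items[3] = 7+4 = 11 → [4, 4, 4, 11, 8, 2, 8]
i=4: items[4] = 8+11 = 19 → [4, 4, 4, 11, 19, 2, 8]
i=5: items[5] = 2+19 = 21 → [4, 4, 4, 11, 19, 21, 8]
i=6: items[6] = 8+21 = 29 → [4, 4, 4, 11, 19, 21, 29]
sum = 92

92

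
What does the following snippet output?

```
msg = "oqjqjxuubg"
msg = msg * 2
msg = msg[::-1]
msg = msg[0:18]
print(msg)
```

gbuuxjqjqogbuuxjqj

repeat ×2 → 'oqjqjxuubgoqjqjxuubg'
reverse → 'gbuuxjqjqogbuuxjqjqo'
slice [0:18] → 'gbuuxjqjqogbuuxjqj'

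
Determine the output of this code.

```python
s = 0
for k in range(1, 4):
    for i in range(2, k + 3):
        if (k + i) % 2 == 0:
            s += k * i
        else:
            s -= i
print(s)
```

28

k=1,i=2: odd sum, s = 0-2 = -2
k=1,i=3: even sum, s = (-2)+3 = 1
k=2,i=2: even sum, s = 1+4 = 5
k=2,i=3: odd sum, s = 5-3 = 2
k=2,i=4: even sum, s = 2+8 = 10
k=3,i=2: odd sum, s = 10-2 = 8
k=3,i=3: even sum, s = 8+9 = 17
k=3,i=4: odd sum, s = 17-4 = 13
k=3,i=5: even sum, s = 13+15 = 28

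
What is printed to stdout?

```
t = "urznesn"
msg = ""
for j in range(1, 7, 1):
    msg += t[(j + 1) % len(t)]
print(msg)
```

j=1: add t[2]='z' → 'z'
j=2: add t[3]='n' → 'zn'
j=3: add t[4]='e' → 'zne'
j=4: add t[5]='s' → 'znes'
j=5: add t[6]='n' → 'znesn'
j=6: add t[0]='u' → 'znesnu'

znesnu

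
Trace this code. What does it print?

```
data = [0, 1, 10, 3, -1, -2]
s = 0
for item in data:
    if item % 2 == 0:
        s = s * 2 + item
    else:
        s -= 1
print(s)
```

item=0: even, s = 0*2+0 = 0
item=1: not even, s = 0-1 = -1
item=10: even, s = (-1)*2+10 = 8
item=3: not even, s = 8-1 = 7
item=-1: not even, s = 7-1 = 6
item=-2: even, s = 6*2+(-2) = 10

10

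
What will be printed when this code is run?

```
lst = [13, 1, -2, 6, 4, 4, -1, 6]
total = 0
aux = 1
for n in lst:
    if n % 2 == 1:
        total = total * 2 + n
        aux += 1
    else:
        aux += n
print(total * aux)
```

n=13: odd, total = 0*2+13 = 13; aux=2
n=1: odd, total = 13*2+1 = 27; aux=3
n=-2: not odd; aux=1
n=6: not odd; aux=7
n=4: not odd; aux=11
n=4: not odd; aux=15
n=-1: odd, total = 27*2+(-1) = 53; aux=16
n=6: not odd; aux=22
total*aux = 53*22 = 1166

1166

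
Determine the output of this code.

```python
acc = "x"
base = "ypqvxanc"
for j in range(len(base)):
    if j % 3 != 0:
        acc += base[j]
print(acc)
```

xpqxac

j=0: skip
j=1: add 'p' → 'xp'
j=2: add 'q' → 'xpq'
j=3: skip
j=4: add 'x' → 'xpqx'
j=5: add 'a' → 'xpqxa'
j=6: skip
j=7: add 'c' → 'xpqxac'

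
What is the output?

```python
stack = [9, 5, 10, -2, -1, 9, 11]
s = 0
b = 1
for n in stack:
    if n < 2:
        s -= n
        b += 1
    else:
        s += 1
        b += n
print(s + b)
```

n=9: not <2, s = 0+1 = 1; b=10
n=5: not <2, s = 1+1 = 2; b=15
n=10: not <2, s = 2+1 = 3; b=25
n=-2: <2, s = 3-(-2) = 5; b=26
n=-1: <2, s = 5-(-1) = 6; b=27
n=9: not <2, s = 6+1 = 7; b=36
n=11: not <2, s = 7+1 = 8; b=47
s+b = 8+47 = 55

55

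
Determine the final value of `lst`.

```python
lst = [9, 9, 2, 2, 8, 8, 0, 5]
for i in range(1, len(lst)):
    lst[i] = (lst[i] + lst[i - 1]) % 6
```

[9, 0, 2, 4, 0, 2, 2, 1]

i=1: lst[1] = (9+9)%6 = 0 → [9, 0, 2, 2, 8, 8, 0, 5]
i=2: lst[2] = (2+0)%6 = 2 → [9, 0, 2, 2, 8, 8, 0, 5]
i=3: lst[3] = (2+2)%6 = 4 → [9, 0, 2, 4, 8, 8, 0, 5]
i=4: lst[4] = (8+4)%6 = 0 → [9, 0, 2, 4, 0, 8, 0, 5]
i=5: lst[5] = (8+0)%6 = 2 → [9, 0, 2, 4, 0, 2, 0, 5]
i=6: lst[6] = (0+2)%6 = 2 → [9, 0, 2, 4, 0, 2, 2, 5]
i=7: lst[7] = (5+2)%6 = 1 → [9, 0, 2, 4, 0, 2, 2, 1]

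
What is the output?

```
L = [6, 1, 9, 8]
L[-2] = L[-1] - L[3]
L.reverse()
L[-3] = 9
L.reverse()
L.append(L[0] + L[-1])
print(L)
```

[6, 1, 9, 8, 14]

L[-2] = L[-1]-L[3] = 8-8 = 0 → [6, 1, 0, 8]
reverse → [8, 0, 1, 6]
L[-3] = 9 → [8, 9, 1, 6]
reverse → [6, 1, 9, 8]
append L[0]+L[-1] = 6+8 = 14 → [6, 1, 9, 8, 14]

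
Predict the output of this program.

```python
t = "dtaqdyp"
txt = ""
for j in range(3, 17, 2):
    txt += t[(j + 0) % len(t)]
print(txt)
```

qydadpt

j=3: add t[3]='q' → 'q'
j=5: add t[5]='y' → 'qy'
j=7: add t[0]='d' → 'qyd'
j=9: add t[2]='a' → 'qyda'
j=11: add t[4]='d' → 'qydad'
j=13: add t[6]='p' → 'qydadp'
j=15: add t[1]='t' → 'qydadpt'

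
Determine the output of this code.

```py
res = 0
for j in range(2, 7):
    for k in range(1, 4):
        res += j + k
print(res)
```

j=2,k=1: res = 0+3 = 3
j=2,k=2: res = 3+4 = 7
j=2,k=3: res = 7+5 = 12
j=3,k=1: res = 12+4 = 16
j=3,k=2: res = 16+5 = 21
j=3,k=3: res = 21+6 = 27
j=4,k=1: res = 27+5 = 32
j=4,k=2: res = 32+6 = 38
j=4,k=3: res = 38+7 = 45
j=5,k=1: res = 45+6 = 51
j=5,k=2: res = 51+7 = 58
j=5,k=3: res = 58+8 = 66
j=6,k=1: res = 66+7 = 73
j=6,k=2: res = 73+8 = 81
j=6,k=3: res = 81+9 = 90

90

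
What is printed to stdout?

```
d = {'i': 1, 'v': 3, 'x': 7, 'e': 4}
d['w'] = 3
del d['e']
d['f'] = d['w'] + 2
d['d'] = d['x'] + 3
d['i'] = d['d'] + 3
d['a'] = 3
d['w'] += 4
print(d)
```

d['w'] = 3 → {'i': 1, 'v': 3, 'x': 7, 'e': 4, 'w': 3}
del 'e' → {'i': 1, 'v': 3, 'x': 7, 'w': 3}
d['f'] = d['w']+2 = 5 → {'i': 1, 'v': 3, 'x': 7, 'w': 3, 'f': 5}
d['d'] = d['x']+3 = 10 → {'i': 1, 'v': 3, 'x': 7, 'w': 3, 'f': 5, 'd': 10}
d['i'] = d['d']+3 = 13 → {'i': 13, 'v': 3, 'x': 7, 'w': 3, 'f': 5, 'd': 10}
d['a'] = 3 → {'i': 13, 'v': 3, 'x': 7, 'w': 3, 'f': 5, 'd': 10, 'a': 3}
d['w'] = 3+4 = 7 → {'i': 13, 'v': 3, 'x': 7, 'w': 7, 'f': 5, 'd': 10, 'a': 3}

{'i': 13, 'v': 3, 'x': 7, 'w': 7, 'f': 5, 'd': 10, 'a': 3}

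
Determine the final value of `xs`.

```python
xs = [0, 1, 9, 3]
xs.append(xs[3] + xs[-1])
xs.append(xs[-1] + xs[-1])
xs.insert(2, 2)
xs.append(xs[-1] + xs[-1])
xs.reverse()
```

[24, 12, 6, 3, 9, 2, 1, 0]

append xs[3]+xs[-1] = 3+3 = 6 → [0, 1, 9, 3, 6]
append xs[-1]+xs[-1] = 6+6 = 12 → [0, 1, 9, 3, 6, 12]
insert 2 at 2 → [0, 1, 2, 9, 3, 6, 12]
append xs[-1]+xs[-1] = 12+12 = 24 → [0, 1, 2, 9, 3, 6, 12, 24]
reverse → [24, 12, 6, 3, 9, 2, 1, 0]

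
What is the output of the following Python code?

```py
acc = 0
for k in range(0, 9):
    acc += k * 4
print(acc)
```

144

k=0: acc = 0+0*4 = 0
k=1: acc = 0+1*4 = 4
k=2: acc = 4+2*4 = 12
k=3: acc = 12+3*4 = 24
k=4: acc = 24+4*4 = 40
k=5: acc = 40+5*4 = 60
k=6: acc = 60+6*4 = 84
k=7: acc = 84+7*4 = 112
k=8: acc = 112+8*4 = 144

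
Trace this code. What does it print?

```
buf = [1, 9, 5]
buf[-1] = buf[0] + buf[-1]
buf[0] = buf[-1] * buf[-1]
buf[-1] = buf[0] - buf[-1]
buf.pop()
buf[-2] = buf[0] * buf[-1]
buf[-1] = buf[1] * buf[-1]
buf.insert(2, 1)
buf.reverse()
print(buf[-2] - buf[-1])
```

-243

buf[-1] = buf[0]+buf[-1] = 1+5 = 6 → [1, 9, 6]
buf[0] = buf[-1]*buf[-1] = 6*6 = 36 → [36, 9, 6]
buf[-1] = buf[0]-buf[-1] = 36-6 = 30 → [36, 9, 30]
pop() removes 30 → [36, 9]
buf[-2] = buf[0]*buf[-1] = 36*9 = 324 → [324, 9]
buf[-1] = buf[1]*buf[-1] = 9*9 = 81 → [324, 81]
insert 1 at 2 → [324, 81, 1]
reverse → [1, 81, 324]
buf[-2]-buf[-1] = 81-324 = -243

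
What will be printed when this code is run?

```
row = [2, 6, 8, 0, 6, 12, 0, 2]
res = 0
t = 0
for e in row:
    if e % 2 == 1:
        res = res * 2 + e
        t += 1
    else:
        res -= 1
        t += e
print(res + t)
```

28

e=2: not odd, res = 0-1 = -1; t=2
e=6: not odd, res = (-1)-1 = -2; t=8
e=8: not odd, res = (-2)-1 = -3; t=16
e=0: not odd, res = (-3)-1 = -4; t=16
e=6: not odd, res = (-4)-1 = -5; t=22
e=12: not odd, res = (-5)-1 = -6; t=34
e=0: not odd, res = (-6)-1 = -7; t=34
e=2: not odd, res = (-7)-1 = -8; t=36
res+t = (-8)+36 = 28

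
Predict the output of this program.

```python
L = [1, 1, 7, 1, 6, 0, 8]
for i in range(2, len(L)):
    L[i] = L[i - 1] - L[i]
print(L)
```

[1, 1, -6, -7, -13, -13, -21]

i=2: L[2] = 1-7 = -6 → [1, 1, -6, 1, 6, 0, 8]
i=3: L[3] = (-6)-1 = -7 → [1, 1, -6, -7, 6, 0, 8]
i=4: L[4] = (-7)-6 = -13 → [1, 1, -6, -7, -13, 0, 8]
i=5: L[5] = (-13)-0 = -13 → [1, 1, -6, -7, -13, -13, 8]
i=6: L[6] = (-13)-8 = -21 → [1, 1, -6, -7, -13, -13, -21]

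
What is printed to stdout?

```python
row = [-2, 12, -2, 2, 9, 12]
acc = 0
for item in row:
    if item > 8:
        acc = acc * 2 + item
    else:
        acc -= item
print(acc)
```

item=-2: not >8, acc = 0-(-2) = 2
item=12: >8, acc = 2*2+12 = 16
item=-2: not >8, acc = 16-(-2) = 18
item=2: not >8, acc = 18-2 = 16
item=9: >8, acc = 16*2+9 = 41
item=12: >8, acc = 41*2+12 = 94

94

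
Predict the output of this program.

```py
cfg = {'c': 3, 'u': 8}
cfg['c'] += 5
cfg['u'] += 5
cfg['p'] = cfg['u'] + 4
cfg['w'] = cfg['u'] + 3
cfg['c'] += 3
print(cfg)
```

{'c': 11, 'u': 13, 'p': 17, 'w': 16}

cfg['c'] = 3+5 = 8 → {'c': 8, 'u': 8}
cfg['u'] = 8+5 = 13 → {'c': 8, 'u': 13}
cfg['p'] = cfg['u']+4 = 17 → {'c': 8, 'u': 13, 'p': 17}
cfg['w'] = cfg['u']+3 = 16 → {'c': 8, 'u': 13, 'p': 17, 'w': 16}
cfg['c'] = 8+3 = 11 → {'c': 11, 'u': 13, 'p': 17, 'w': 16}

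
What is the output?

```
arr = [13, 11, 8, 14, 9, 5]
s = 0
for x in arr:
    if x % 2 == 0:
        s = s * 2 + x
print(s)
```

x=13: not even
x=11: not even
x=8: even, s = 0*2+8 = 8
x=14: even, s = 8*2+14 = 30
x=9: not even
x=5: not even

30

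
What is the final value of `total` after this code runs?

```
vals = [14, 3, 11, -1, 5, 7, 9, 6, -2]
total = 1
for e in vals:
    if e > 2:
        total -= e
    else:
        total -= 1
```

e=14: >2, total = 1-14 = -13
e=3: >2, total = (-13)-3 = -16
e=11: >2, total = (-16)-11 = -27
e=-1: not >2, total = (-27)-1 = -28
e=5: >2, total = (-28)-5 = -33
e=7: >2, total = (-33)-7 = -40
e=9: >2, total = (-40)-9 = -49
e=6: >2, total = (-49)-6 = -55
e=-2: not >2, total = (-55)-1 = -56

-56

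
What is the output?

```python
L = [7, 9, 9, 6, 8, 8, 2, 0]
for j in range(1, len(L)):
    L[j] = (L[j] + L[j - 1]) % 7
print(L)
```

[7, 2, 4, 3, 4, 5, 0, 0]

j=1: L[1] = (9+7)%7 = 2 → [7, 2, 9, 6, 8, 8, 2, 0]
j=2: L[2] = (9+2)%7 = 4 → [7, 2, 4, 6, 8, 8, 2, 0]
j=3: L[3] = (6+4)%7 = 3 → [7, 2, 4, 3, 8, 8, 2, 0]
j=4: L[4] = (8+3)%7 = 4 → [7, 2, 4, 3, 4, 8, 2, 0]
j=5: L[5] = (8+4)%7 = 5 → [7, 2, 4, 3, 4, 5, 2, 0]
j=6: L[6] = (2+5)%7 = 0 → [7, 2, 4, 3, 4, 5, 0, 0]
j=7: L[7] = (0+0)%7 = 0 → [7, 2, 4, 3, 4, 5, 0, 0]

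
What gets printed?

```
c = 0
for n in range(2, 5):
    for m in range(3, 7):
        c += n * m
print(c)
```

n=2,m=3: c = 0+6 = 6
n=2,m=4: c = 6+8 = 14
n=2,m=5: c = 14+10 = 24
n=2,m=6: c = 24+12 = 36
n=3,m=3: c = 36+9 = 45
n=3,m=4: c = 45+12 = 57
n=3,m=5: c = 57+15 = 72
n=3,m=6: c = 72+18 = 90
n=4,m=3: c = 90+12 = 102
n=4,m=4: c = 102+16 = 118
n=4,m=5: c = 118+20 = 138
n=4,m=6: c = 138+24 = 162

162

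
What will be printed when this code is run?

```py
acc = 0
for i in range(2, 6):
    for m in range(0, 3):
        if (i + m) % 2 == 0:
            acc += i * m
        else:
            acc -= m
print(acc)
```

14

i=2,m=0: even sum, acc = 0+0 = 0
i=2,m=1: odd sum, acc = 0-1 = -1
i=2,m=2: even sum, acc = (-1)+4 = 3
i=3,m=0: odd sum, acc = 3-0 = 3
i=3,m=1: even sum, acc = 3+3 = 6
i=3,m=2: odd sum, acc = 6-2 = 4
i=4,m=0: even sum, acc = 4+0 = 4
i=4,m=1: odd sum, acc = 4-1 = 3
i=4,m=2: even sum, acc = 3+8 = 11
i=5,m=0: odd sum, acc = 11-0 = 11
i=5,m=1: even sum, acc = 11+5 = 16
i=5,m=2: odd sum, acc = 16-2 = 14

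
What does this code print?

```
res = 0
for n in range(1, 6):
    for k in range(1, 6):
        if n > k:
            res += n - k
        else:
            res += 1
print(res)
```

35

n=1,k=1: not 1>1, res = 0+1 = 1
n=1,k=2: not 1>2, res = 1+1 = 2
n=1,k=3: not 1>3, res = 2+1 = 3
n=1,k=4: not 1>4, res = 3+1 = 4
n=1,k=5: not 1>5, res = 4+1 = 5
n=2,k=1: 2>1, res = 5+1 = 6
n=2,k=2: not 2>2, res = 6+1 = 7
n=2,k=3: not 2>3, res = 7+1 = 8
n=2,k=4: not 2>4, res = 8+1 = 9
n=2,k=5: not 2>5, res = 9+1 = 10
n=3,k=1: 3>1, res = 10+2 = 12
n=3,k=2: 3>2, res = 12+1 = 13
n=3,k=3: not 3>3, res = 13+1 = 14
n=3,k=4: not 3>4, res = 14+1 = 15
n=3,k=5: not 3>5, res = 15+1 = 16
n=4,k=1: 4>1, res = 16+3 = 19
n=4,k=2: 4>2, res = 19+2 = 21
n=4,k=3: 4>3, res = 21+1 = 22
n=4,k=4: not 4>4, res = 22+1 = 23
n=4,k=5: not 4>5, res = 23+1 = 24
n=5,k=1: 5>1, res = 24+4 = 28
n=5,k=2: 5>2, res = 28+3 = 31
n=5,k=3: 5>3, res = 31+2 = 33
n=5,k=4: 5>4, res = 33+1 = 34
n=5,k=5: not 5>5, res = 34+1 = 35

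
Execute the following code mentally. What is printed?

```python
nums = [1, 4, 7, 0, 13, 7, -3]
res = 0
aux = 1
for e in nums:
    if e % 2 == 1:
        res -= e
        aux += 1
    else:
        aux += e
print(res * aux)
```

e=1: odd, res = 0-1 = -1; aux=2
e=4: not odd; aux=6
e=7: odd, res = (-1)-7 = -8; aux=7
e=0: not odd; aux=7
e=13: odd, res = (-8)-13 = -21; aux=8
e=7: odd, res = (-21)-7 = -28; aux=9
e=-3: odd, res = (-28)-(-3) = -25; aux=10
res*aux = (-25)*10 = -250

-250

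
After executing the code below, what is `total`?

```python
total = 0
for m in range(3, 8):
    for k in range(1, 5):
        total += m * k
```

250

m=3,k=1: total = 0+3 = 3
m=3,k=2: total = 3+6 = 9
m=3,k=3: total = 9+9 = 18
m=3,k=4: total = 18+12 = 30
m=4,k=1: total = 30+4 = 34
m=4,k=2: total = 34+8 = 42
m=4,k=3: total = 42+12 = 54
m=4,k=4: total = 54+16 = 70
m=5,k=1: total = 70+5 = 75
m=5,k=2: total = 75+10 = 85
m=5,k=3: total = 85+15 = 100
m=5,k=4: total = 100+20 = 120
m=6,k=1: total = 120+6 = 126
m=6,k=2: total = 126+12 = 138
m=6,k=3: total = 138+18 = 156
m=6,k=4: total = 156+24 = 180
m=7,k=1: total = 180+7 = 187
m=7,k=2: total = 187+14 = 201
m=7,k=3: total = 201+21 = 222
m=7,k=4: total = 222+28 = 250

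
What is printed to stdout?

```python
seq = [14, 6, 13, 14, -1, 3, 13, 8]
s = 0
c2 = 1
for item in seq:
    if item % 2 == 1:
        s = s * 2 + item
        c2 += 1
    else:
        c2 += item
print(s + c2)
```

item=14: not odd; c2=15
item=6: not odd; c2=21
item=13: odd, s = 0*2+13 = 13; c2=22
item=14: not odd; c2=36
item=-1: odd, s = 13*2+(-1) = 25; c2=37
item=3: odd, s = 25*2+3 = 53; c2=38
item=13: odd, s = 53*2+13 = 119; c2=39
item=8: not odd; c2=47
s+c2 = 119+47 = 166

166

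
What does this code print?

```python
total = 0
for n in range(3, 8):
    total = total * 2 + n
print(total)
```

119

n=3: total = 0*2+3 = 3
n=4: total = 3*2+4 = 10
n=5: total = 10*2+5 = 25
n=6: total = 25*2+6 = 56
n=7: total = 56*2+7 = 119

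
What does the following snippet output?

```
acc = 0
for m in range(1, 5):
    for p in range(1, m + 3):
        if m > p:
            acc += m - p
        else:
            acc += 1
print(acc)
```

22

m=1,p=1: not 1>1, acc = 0+1 = 1
m=1,p=2: not 1>2, acc = 1+1 = 2
m=1,p=3: not 1>3, acc = 2+1 = 3
m=2,p=1: 2>1, acc = 3+1 = 4
m=2,p=2: not 2>2, acc = 4+1 = 5
m=2,p=3: not 2>3, acc = 5+1 = 6
m=2,p=4: not 2>4, acc = 6+1 = 7
m=3,p=1: 3>1, acc = 7+2 = 9
m=3,p=2: 3>2, acc = 9+1 = 10
m=3,p=3: not 3>3, acc = 10+1 = 11
m=3,p=4: not 3>4, acc = 11+1 = 12
m=3,p=5: not 3>5, acc = 12+1 = 13
m=4,p=1: 4>1, acc = 13+3 = 16
m=4,p=2: 4>2, acc = 16+2 = 18
m=4,p=3: 4>3, acc = 18+1 = 19
m=4,p=4: not 4>4, acc = 19+1 = 20
m=4,p=5: not 4>5, acc = 20+1 = 21
m=4,p=6: not 4>6, acc = 21+1 = 22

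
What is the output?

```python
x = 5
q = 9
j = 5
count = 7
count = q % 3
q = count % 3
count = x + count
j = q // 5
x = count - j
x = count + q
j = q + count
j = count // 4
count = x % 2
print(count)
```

count = 9%3 = 0
q = 0%3 = 0
count = 5+0 = 5
j = 0//5 = 0
x = 5-0 = 5
x = 5+0 = 5
j = 0+5 = 5
j = 5//4 = 1
count = 5%2 = 1

1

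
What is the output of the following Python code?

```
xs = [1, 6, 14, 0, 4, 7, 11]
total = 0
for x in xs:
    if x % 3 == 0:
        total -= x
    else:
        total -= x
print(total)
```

-43

x=1: not %3==0, total = 0-1 = -1
x=6: %3==0, total = (-1)-6 = -7
x=14: not %3==0, total = (-7)-14 = -21
x=0: %3==0, total = (-21)-0 = -21
x=4: not %3==0, total = (-21)-4 = -25
x=7: not %3==0, total = (-25)-7 = -32
x=11: not %3==0, total = (-32)-11 = -43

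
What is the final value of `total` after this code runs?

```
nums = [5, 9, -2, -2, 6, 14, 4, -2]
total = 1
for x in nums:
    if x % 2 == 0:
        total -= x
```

x=5: not even
x=9: not even
x=-2: even, total = 1-(-2) = 3
x=-2: even, total = 3-(-2) = 5
x=6: even, total = 5-6 = -1
x=14: even, total = (-1)-14 = -15
x=4: even, total = (-15)-4 = -19
x=-2: even, total = (-19)-(-2) = -17

-17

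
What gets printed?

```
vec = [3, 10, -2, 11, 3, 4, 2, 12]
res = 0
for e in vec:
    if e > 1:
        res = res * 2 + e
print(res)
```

744

e=3: >1, res = 0*2+3 = 3
e=10: >1, res = 3*2+10 = 16
e=-2: not >1
e=11: >1, res = 16*2+11 = 43
e=3: >1, res = 43*2+3 = 89
e=4: >1, res = 89*2+4 = 182
e=2: >1, res = 182*2+2 = 366
e=12: >1, res = 366*2+12 = 744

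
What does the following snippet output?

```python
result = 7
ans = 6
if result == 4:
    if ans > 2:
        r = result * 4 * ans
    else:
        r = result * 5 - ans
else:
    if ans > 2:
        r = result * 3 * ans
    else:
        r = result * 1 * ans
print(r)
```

result=7, ans=6
result == 4 is False; ans > 2 is True
→ r = result * 3 * ans = 126

126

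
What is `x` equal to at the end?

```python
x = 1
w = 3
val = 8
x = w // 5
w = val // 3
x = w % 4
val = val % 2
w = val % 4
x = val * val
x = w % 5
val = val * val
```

0

x = 3//5 = 0
w = 8//3 = 2
x = 2%4 = 2
val = 8%2 = 0
w = 0%4 = 0
x = 0*0 = 0
x = 0%5 = 0
val = 0*0 = 0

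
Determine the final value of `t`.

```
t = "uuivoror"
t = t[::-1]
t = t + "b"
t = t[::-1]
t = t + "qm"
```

'buuivororqm'

reverse → 'roroviuu'
+ 'b' → 'roroviuub'
reverse → 'buuivoror'
+ 'qm' → 'buuivororqm'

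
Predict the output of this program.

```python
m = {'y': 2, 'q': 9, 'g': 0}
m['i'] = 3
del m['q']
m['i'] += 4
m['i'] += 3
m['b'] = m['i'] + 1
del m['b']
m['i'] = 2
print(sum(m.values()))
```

m['i'] = 3 → {'y': 2, 'q': 9, 'g': 0, 'i': 3}
del 'q' → {'y': 2, 'g': 0, 'i': 3}
m['i'] = 3+4 = 7 → {'y': 2, 'g': 0, 'i': 7}
m['i'] = 7+3 = 10 → {'y': 2, 'g': 0, 'i': 10}
m['b'] = m['i']+1 = 11 → {'y': 2, 'g': 0, 'i': 10, 'b': 11}
del 'b' → {'y': 2, 'g': 0, 'i': 10}
m['i'] = 2 → {'y': 2, 'g': 0, 'i': 2}
sum of values = 4

4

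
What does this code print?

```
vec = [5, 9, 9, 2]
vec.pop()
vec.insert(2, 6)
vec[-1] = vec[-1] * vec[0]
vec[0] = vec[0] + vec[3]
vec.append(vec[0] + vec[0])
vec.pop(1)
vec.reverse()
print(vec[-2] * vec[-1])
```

pop() removes 2 → [5, 9, 9]
insert 6 at 2 → [5, 9, 6, 9]
vec[-1] = vec[-1]*vec[0] = 9*5 = 45 → [5, 9, 6, 45]
vec[0] = vec[0]+vec[3] = 5+45 = 50 → [50, 9, 6, 45]
append vec[0]+vec[0] = 50+50 = 100 → [50, 9, 6, 45, 100]
pop(1) removes 9 → [50, 6, 45, 100]
reverse → [100, 45, 6, 50]
vec[-2]*vec[-1] = 6*50 = 300

300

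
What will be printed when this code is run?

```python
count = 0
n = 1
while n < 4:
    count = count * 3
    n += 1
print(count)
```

n=1: count = 0*3 = 0
n=2: count = 0*3 = 0
n=3: count = 0*3 = 0

0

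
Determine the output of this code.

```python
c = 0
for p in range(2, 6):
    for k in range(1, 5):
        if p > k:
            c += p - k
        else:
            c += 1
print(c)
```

26

p=2,k=1: 2>1, c = 0+1 = 1
p=2,k=2: not 2>2, c = 1+1 = 2
p=2,k=3: not 2>3, c = 2+1 = 3
p=2,k=4: not 2>4, c = 3+1 = 4
p=3,k=1: 3>1, c = 4+2 = 6
p=3,k=2: 3>2, c = 6+1 = 7
p=3,k=3: not 3>3, c = 7+1 = 8
p=3,k=4: not 3>4, c = 8+1 = 9
p=4,k=1: 4>1, c = 9+3 = 12
p=4,k=2: 4>2, c = 12+2 = 14
p=4,k=3: 4>3, c = 14+1 = 15
p=4,k=4: not 4>4, c = 15+1 = 16
p=5,k=1: 5>1, c = 16+4 = 20
p=5,k=2: 5>2, c = 20+3 = 23
p=5,k=3: 5>3, c = 23+2 = 25
p=5,k=4: 5>4, c = 25+1 = 26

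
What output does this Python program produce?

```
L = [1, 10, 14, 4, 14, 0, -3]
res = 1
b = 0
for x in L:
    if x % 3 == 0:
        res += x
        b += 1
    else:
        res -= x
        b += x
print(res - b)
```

x=1: not %3==0, res = 1-1 = 0; b=1
x=10: not %3==0, res = 0-10 = -10; b=11
x=14: not %3==0, res = (-10)-14 = -24; b=25
x=4: not %3==0, res = (-24)-4 = -28; b=29
x=14: not %3==0, res = (-28)-14 = -42; b=43
x=0: %3==0, res = (-42)+0 = -42; b=44
x=-3: %3==0, res = (-42)+(-3) = -45; b=45
res-b = (-45)-45 = -90

-90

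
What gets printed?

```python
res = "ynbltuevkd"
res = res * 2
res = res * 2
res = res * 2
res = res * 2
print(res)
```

repeat ×2 → 'ynbltuevkdynbltuevkd'
repeat ×2 → 'ynbltuevkdynbltuevkdynbltuevkdynbltuevkd'
repeat ×2 → 'ynbltuevkdynbltuevkdynbltuevkdynbltuevkdynbltuevkdynbltuevkdynbltuevkdynbltuevkd'
repeat ×2 → 'ynbltuevkdynbltuevkdynbltuevkdynbltuevkdynbltuevkdynbltuevkdynbltuevkdynbltuevkdynbltuevkdynbltuevkdynbltuevkdynbltuevkdynbltuevkdynbltuevkdynbltuevkdynbltuevkd'

ynbltuevkdynbltuevkdynbltuevkdynbltuevkdynbltuevkdynbltuevkdynbltuevkdynbltuevkdynbltuevkdynbltuevkdynbltuevkdynbltuevkdynbltuevkdynbltuevkdynbltuevkdynbltuevkd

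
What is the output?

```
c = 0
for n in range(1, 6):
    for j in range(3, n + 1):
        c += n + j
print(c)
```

n=3,j=3: c = 0+6 = 6
n=4,j=3: c = 6+7 = 13
n=4,j=4: c = 13+8 = 21
n=5,j=3: c = 21+8 = 29
n=5,j=4: c = 29+9 = 38
n=5,j=5: c = 38+10 = 48

48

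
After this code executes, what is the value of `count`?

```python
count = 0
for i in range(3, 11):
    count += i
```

i=3: count = 0+3 = 3
i=4: count = 3+4 = 7
i=5: count = 7+5 = 12
i=6: count = 12+6 = 18
i=7: count = 18+7 = 25
i=8: count = 25+8 = 33
i=9: count = 33+9 = 42
i=10: count = 42+10 = 52

52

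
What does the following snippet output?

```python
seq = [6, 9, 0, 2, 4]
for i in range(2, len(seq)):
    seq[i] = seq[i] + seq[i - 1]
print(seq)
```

[6, 9, 9, 11, 15]

i=2: seq[2] = 0+9 = 9 → [6, 9, 9, 2, 4]
i=3: seq[3] = 2+9 = 11 → [6, 9, 9, 11, 4]
i=4: seq[4] = 4+11 = 15 → [6, 9, 9, 11, 15]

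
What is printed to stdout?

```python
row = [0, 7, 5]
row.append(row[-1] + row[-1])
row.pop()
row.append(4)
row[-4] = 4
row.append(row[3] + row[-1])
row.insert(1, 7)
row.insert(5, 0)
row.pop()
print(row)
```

append row[-1]+row[-1] = 5+5 = 10 → [0, 7, 5, 10]
pop() removes 10 → [0, 7, 5]
append 4 → [0, 7, 5, 4]
row[-4] = 4 → [4, 7, 5, 4]
append row[3]+row[-1] = 4+4 = 8 → [4, 7, 5, 4, 8]
insert 7 at 1 → [4, 7, 7, 5, 4, 8]
insert 0 at 5 → [4, 7, 7, 5, 4, 0, 8]
pop() removes 8 → [4, 7, 7, 5, 4, 0]

[4, 7, 7, 5, 4, 0]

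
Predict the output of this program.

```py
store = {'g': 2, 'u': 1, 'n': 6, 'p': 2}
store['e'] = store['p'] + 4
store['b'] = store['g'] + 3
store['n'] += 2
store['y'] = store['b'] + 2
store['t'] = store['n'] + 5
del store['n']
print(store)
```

{'g': 2, 'u': 1, 'p': 2, 'e': 6, 'b': 5, 'y': 7, 't': 13}

store['e'] = store['p']+4 = 6 → {'g': 2, 'u': 1, 'n': 6, 'p': 2, 'e': 6}
store['b'] = store['g']+3 = 5 → {'g': 2, 'u': 1, 'n': 6, 'p': 2, 'e': 6, 'b': 5}
store['n'] = 6+2 = 8 → {'g': 2, 'u': 1, 'n': 8, 'p': 2, 'e': 6, 'b': 5}
store['y'] = store['b']+2 = 7 → {'g': 2, 'u': 1, 'n': 8, 'p': 2, 'e': 6, 'b': 5, 'y': 7}
store['t'] = store['n']+5 = 13 → {'g': 2, 'u': 1, 'n': 8, 'p': 2, 'e': 6, 'b': 5, 'y': 7, 't': 13}
del 'n' → {'g': 2, 'u': 1, 'p': 2, 'e': 6, 'b': 5, 'y': 7, 't': 13}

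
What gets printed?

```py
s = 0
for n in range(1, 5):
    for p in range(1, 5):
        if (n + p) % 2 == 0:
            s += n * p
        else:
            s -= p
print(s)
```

32

n=1,p=1: even sum, s = 0+1 = 1
n=1,p=2: odd sum, s = 1-2 = -1
n=1,p=3: even sum, s = (-1)+3 = 2
n=1,p=4: odd sum, s = 2-4 = -2
n=2,p=1: odd sum, s = (-2)-1 = -3
n=2,p=2: even sum, s = (-3)+4 = 1
n=2,p=3: odd sum, s = 1-3 = -2
n=2,p=4: even sum, s = (-2)+8 = 6
n=3,p=1: even sum, s = 6+3 = 9
n=3,p=2: odd sum, s = 9-2 = 7
n=3,p=3: even sum, s = 7+9 = 16
n=3,p=4: odd sum, s = 16-4 = 12
n=4,p=1: odd sum, s = 12-1 = 11
n=4,p=2: even sum, s = 11+8 = 19
n=4,p=3: odd sum, s = 19-3 = 16
n=4,p=4: even sum, s = 16+16 = 32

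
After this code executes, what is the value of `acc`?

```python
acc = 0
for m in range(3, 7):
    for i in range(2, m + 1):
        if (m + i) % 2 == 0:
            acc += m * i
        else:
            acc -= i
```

m=3,i=2: odd sum, acc = 0-2 = -2
m=3,i=3: even sum, acc = (-2)+9 = 7
m=4,i=2: even sum, acc = 7+8 = 15
m=4,i=3: odd sum, acc = 15-3 = 12
m=4,i=4: even sum, acc = 12+16 = 28
m=5,i=2: odd sum, acc = 28-2 = 26
m=5,i=3: even sum, acc = 26+15 = 41
m=5,i=4: odd sum, acc = 41-4 = 37
m=5,i=5: even sum, acc = 37+25 = 62
m=6,i=2: even sum, acc = 62+12 = 74
m=6,i=3: odd sum, acc = 74-3 = 71
m=6,i=4: even sum, acc = 71+24 = 95
m=6,i=5: odd sum, acc = 95-5 = 90
m=6,i=6: even sum, acc = 90+36 = 126

126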